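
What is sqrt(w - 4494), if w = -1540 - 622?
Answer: 16*I*sqrt(26) ≈ 81.584*I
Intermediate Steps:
w = -2162
sqrt(w - 4494) = sqrt(-2162 - 4494) = sqrt(-6656) = 16*I*sqrt(26)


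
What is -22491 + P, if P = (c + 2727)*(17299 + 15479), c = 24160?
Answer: 881279595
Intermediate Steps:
P = 881302086 (P = (24160 + 2727)*(17299 + 15479) = 26887*32778 = 881302086)
-22491 + P = -22491 + 881302086 = 881279595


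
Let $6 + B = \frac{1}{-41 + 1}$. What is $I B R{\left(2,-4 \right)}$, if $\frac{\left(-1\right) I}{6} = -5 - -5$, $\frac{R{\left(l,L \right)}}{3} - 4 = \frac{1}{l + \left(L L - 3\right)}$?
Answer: $0$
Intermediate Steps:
$R{\left(l,L \right)} = 12 + \frac{3}{-3 + l + L^{2}}$ ($R{\left(l,L \right)} = 12 + \frac{3}{l + \left(L L - 3\right)} = 12 + \frac{3}{l + \left(L^{2} - 3\right)} = 12 + \frac{3}{l + \left(-3 + L^{2}\right)} = 12 + \frac{3}{-3 + l + L^{2}}$)
$I = 0$ ($I = - 6 \left(-5 - -5\right) = - 6 \left(-5 + 5\right) = \left(-6\right) 0 = 0$)
$B = - \frac{241}{40}$ ($B = -6 + \frac{1}{-41 + 1} = -6 + \frac{1}{-40} = -6 - \frac{1}{40} = - \frac{241}{40} \approx -6.025$)
$I B R{\left(2,-4 \right)} = 0 \left(- \frac{241}{40}\right) \frac{3 \left(-11 + 4 \cdot 2 + 4 \left(-4\right)^{2}\right)}{-3 + 2 + \left(-4\right)^{2}} = 0 \frac{3 \left(-11 + 8 + 4 \cdot 16\right)}{-3 + 2 + 16} = 0 \frac{3 \left(-11 + 8 + 64\right)}{15} = 0 \cdot 3 \cdot \frac{1}{15} \cdot 61 = 0 \cdot \frac{61}{5} = 0$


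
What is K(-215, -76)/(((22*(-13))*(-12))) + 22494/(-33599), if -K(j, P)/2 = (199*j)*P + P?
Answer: -27322142630/14413971 ≈ -1895.5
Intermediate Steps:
K(j, P) = -2*P - 398*P*j (K(j, P) = -2*((199*j)*P + P) = -2*(199*P*j + P) = -2*(P + 199*P*j) = -2*P - 398*P*j)
K(-215, -76)/(((22*(-13))*(-12))) + 22494/(-33599) = (-2*(-76)*(1 + 199*(-215)))/(((22*(-13))*(-12))) + 22494/(-33599) = (-2*(-76)*(1 - 42785))/((-286*(-12))) + 22494*(-1/33599) = -2*(-76)*(-42784)/3432 - 22494/33599 = -6503168*1/3432 - 22494/33599 = -812896/429 - 22494/33599 = -27322142630/14413971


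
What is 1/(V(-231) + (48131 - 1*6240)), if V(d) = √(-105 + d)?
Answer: 41891/1754856217 - 4*I*√21/1754856217 ≈ 2.3871e-5 - 1.0445e-8*I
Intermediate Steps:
1/(V(-231) + (48131 - 1*6240)) = 1/(√(-105 - 231) + (48131 - 1*6240)) = 1/(√(-336) + (48131 - 6240)) = 1/(4*I*√21 + 41891) = 1/(41891 + 4*I*√21)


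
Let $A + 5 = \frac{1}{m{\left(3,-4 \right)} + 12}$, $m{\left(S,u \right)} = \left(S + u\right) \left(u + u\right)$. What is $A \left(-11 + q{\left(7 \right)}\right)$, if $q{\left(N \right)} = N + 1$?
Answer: $\frac{297}{20} \approx 14.85$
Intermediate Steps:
$q{\left(N \right)} = 1 + N$
$m{\left(S,u \right)} = 2 u \left(S + u\right)$ ($m{\left(S,u \right)} = \left(S + u\right) 2 u = 2 u \left(S + u\right)$)
$A = - \frac{99}{20}$ ($A = -5 + \frac{1}{2 \left(-4\right) \left(3 - 4\right) + 12} = -5 + \frac{1}{2 \left(-4\right) \left(-1\right) + 12} = -5 + \frac{1}{8 + 12} = -5 + \frac{1}{20} = - \frac{99}{20} \approx -4.95$)
$A \left(-11 + q{\left(7 \right)}\right) = - \frac{99 \left(-11 + \left(1 + 7\right)\right)}{20} = - \frac{99 \left(-11 + 8\right)}{20} = \left(- \frac{99}{20}\right) \left(-3\right) = \frac{297}{20}$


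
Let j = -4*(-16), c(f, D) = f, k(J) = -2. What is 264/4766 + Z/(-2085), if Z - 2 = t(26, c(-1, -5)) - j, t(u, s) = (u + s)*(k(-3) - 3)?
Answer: 720841/4968555 ≈ 0.14508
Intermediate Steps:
j = 64
t(u, s) = -5*s - 5*u (t(u, s) = (u + s)*(-2 - 3) = (s + u)*(-5) = -5*s - 5*u)
Z = -187 (Z = 2 + ((-5*(-1) - 5*26) - 1*64) = 2 + ((5 - 130) - 64) = 2 + (-125 - 64) = 2 - 189 = -187)
264/4766 + Z/(-2085) = 264/4766 - 187/(-2085) = 264*(1/4766) - 187*(-1/2085) = 132/2383 + 187/2085 = 720841/4968555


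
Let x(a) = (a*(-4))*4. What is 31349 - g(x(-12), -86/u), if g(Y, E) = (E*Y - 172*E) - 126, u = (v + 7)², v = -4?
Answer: 284995/9 ≈ 31666.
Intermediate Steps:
u = 9 (u = (-4 + 7)² = 3² = 9)
x(a) = -16*a (x(a) = -4*a*4 = -16*a)
g(Y, E) = -126 - 172*E + E*Y (g(Y, E) = (-172*E + E*Y) - 126 = -126 - 172*E + E*Y)
31349 - g(x(-12), -86/u) = 31349 - (-126 - (-14792)/9 + (-86/9)*(-16*(-12))) = 31349 - (-126 - (-14792)/9 - 86*⅑*192) = 31349 - (-126 - 172*(-86/9) - 86/9*192) = 31349 - (-126 + 14792/9 - 5504/3) = 31349 - 1*(-2854/9) = 31349 + 2854/9 = 284995/9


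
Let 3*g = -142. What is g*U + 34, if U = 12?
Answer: -534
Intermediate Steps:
g = -142/3 (g = (1/3)*(-142) = -142/3 ≈ -47.333)
g*U + 34 = -142/3*12 + 34 = -568 + 34 = -534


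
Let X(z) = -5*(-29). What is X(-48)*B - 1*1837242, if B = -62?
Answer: -1846232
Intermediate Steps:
X(z) = 145
X(-48)*B - 1*1837242 = 145*(-62) - 1*1837242 = -8990 - 1837242 = -1846232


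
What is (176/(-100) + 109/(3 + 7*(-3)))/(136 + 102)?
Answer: -3517/107100 ≈ -0.032838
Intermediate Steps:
(176/(-100) + 109/(3 + 7*(-3)))/(136 + 102) = (176*(-1/100) + 109/(3 - 21))/238 = (-44/25 + 109/(-18))*(1/238) = (-44/25 + 109*(-1/18))*(1/238) = (-44/25 - 109/18)*(1/238) = -3517/450*1/238 = -3517/107100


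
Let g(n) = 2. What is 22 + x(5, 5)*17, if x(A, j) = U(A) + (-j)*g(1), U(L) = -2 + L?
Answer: -97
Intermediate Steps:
x(A, j) = -2 + A - 2*j (x(A, j) = (-2 + A) - j*2 = (-2 + A) - 2*j = -2 + A - 2*j)
22 + x(5, 5)*17 = 22 + (-2 + 5 - 2*5)*17 = 22 + (-2 + 5 - 10)*17 = 22 - 7*17 = 22 - 119 = -97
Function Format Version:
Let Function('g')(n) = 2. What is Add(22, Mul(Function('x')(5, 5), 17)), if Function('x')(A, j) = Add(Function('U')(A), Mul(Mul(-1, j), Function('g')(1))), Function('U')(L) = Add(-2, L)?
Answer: -97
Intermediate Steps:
Function('x')(A, j) = Add(-2, A, Mul(-2, j)) (Function('x')(A, j) = Add(Add(-2, A), Mul(Mul(-1, j), 2)) = Add(Add(-2, A), Mul(-2, j)) = Add(-2, A, Mul(-2, j)))
Add(22, Mul(Function('x')(5, 5), 17)) = Add(22, Mul(Add(-2, 5, Mul(-2, 5)), 17)) = Add(22, Mul(Add(-2, 5, -10), 17)) = Add(22, Mul(-7, 17)) = Add(22, -119) = -97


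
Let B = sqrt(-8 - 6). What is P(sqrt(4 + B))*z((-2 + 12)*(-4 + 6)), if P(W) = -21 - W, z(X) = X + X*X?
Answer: -8820 - 420*sqrt(4 + I*sqrt(14)) ≈ -9734.3 - 360.96*I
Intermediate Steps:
B = I*sqrt(14) (B = sqrt(-14) = I*sqrt(14) ≈ 3.7417*I)
z(X) = X + X**2
P(sqrt(4 + B))*z((-2 + 12)*(-4 + 6)) = (-21 - sqrt(4 + I*sqrt(14)))*(((-2 + 12)*(-4 + 6))*(1 + (-2 + 12)*(-4 + 6))) = (-21 - sqrt(4 + I*sqrt(14)))*((10*2)*(1 + 10*2)) = (-21 - sqrt(4 + I*sqrt(14)))*(20*(1 + 20)) = (-21 - sqrt(4 + I*sqrt(14)))*(20*21) = (-21 - sqrt(4 + I*sqrt(14)))*420 = -8820 - 420*sqrt(4 + I*sqrt(14))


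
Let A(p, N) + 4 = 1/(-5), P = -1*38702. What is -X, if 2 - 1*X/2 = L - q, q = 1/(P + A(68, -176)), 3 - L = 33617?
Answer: -13011476182/193531 ≈ -67232.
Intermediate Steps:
L = -33614 (L = 3 - 1*33617 = 3 - 33617 = -33614)
P = -38702
A(p, N) = -21/5 (A(p, N) = -4 + 1/(-5) = -4 - ⅕ = -21/5)
q = -5/193531 (q = 1/(-38702 - 21/5) = 1/(-193531/5) = -5/193531 ≈ -2.5836e-5)
X = 13011476182/193531 (X = 4 - 2*(-33614 - 1*(-5/193531)) = 4 - 2*(-33614 + 5/193531) = 4 - 2*(-6505351029/193531) = 4 + 13010702058/193531 = 13011476182/193531 ≈ 67232.)
-X = -1*13011476182/193531 = -13011476182/193531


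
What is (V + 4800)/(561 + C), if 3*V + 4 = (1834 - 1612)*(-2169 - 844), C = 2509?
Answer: -65449/921 ≈ -71.063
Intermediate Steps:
V = -668890/3 (V = -4/3 + ((1834 - 1612)*(-2169 - 844))/3 = -4/3 + (222*(-3013))/3 = -4/3 + (1/3)*(-668886) = -4/3 - 222962 = -668890/3 ≈ -2.2296e+5)
(V + 4800)/(561 + C) = (-668890/3 + 4800)/(561 + 2509) = -654490/3/3070 = -654490/3*1/3070 = -65449/921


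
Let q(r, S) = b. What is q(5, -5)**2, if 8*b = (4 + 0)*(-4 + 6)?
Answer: 1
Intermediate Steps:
b = 1 (b = ((4 + 0)*(-4 + 6))/8 = (4*2)/8 = (1/8)*8 = 1)
q(r, S) = 1
q(5, -5)**2 = 1**2 = 1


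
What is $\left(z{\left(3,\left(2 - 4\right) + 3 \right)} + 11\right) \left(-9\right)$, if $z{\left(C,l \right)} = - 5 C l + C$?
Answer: $9$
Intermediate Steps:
$z{\left(C,l \right)} = C - 5 C l$ ($z{\left(C,l \right)} = - 5 C l + C = C - 5 C l$)
$\left(z{\left(3,\left(2 - 4\right) + 3 \right)} + 11\right) \left(-9\right) = \left(3 \left(1 - 5 \left(\left(2 - 4\right) + 3\right)\right) + 11\right) \left(-9\right) = \left(3 \left(1 - 5 \left(-2 + 3\right)\right) + 11\right) \left(-9\right) = \left(3 \left(1 - 5\right) + 11\right) \left(-9\right) = \left(3 \left(-4\right) + 11\right) \left(-9\right) = \left(-12 + 11\right) \left(-9\right) = \left(-1\right) \left(-9\right) = 9$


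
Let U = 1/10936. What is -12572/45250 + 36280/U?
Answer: 8976651553714/22625 ≈ 3.9676e+8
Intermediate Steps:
U = 1/10936 ≈ 9.1441e-5
-12572/45250 + 36280/U = -12572/45250 + 36280/(1/10936) = -12572*1/45250 + 36280*10936 = -6286/22625 + 396758080 = 8976651553714/22625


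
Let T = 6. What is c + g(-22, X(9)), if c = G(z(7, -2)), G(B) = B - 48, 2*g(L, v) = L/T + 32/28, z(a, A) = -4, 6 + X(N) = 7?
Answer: -2237/42 ≈ -53.262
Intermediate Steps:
X(N) = 1 (X(N) = -6 + 7 = 1)
g(L, v) = 4/7 + L/12 (g(L, v) = (L/6 + 32/28)/2 = (L*(1/6) + 32*(1/28))/2 = (L/6 + 8/7)/2 = (8/7 + L/6)/2 = 4/7 + L/12)
G(B) = -48 + B
c = -52 (c = -48 - 4 = -52)
c + g(-22, X(9)) = -52 + (4/7 + (1/12)*(-22)) = -52 + (4/7 - 11/6) = -52 - 53/42 = -2237/42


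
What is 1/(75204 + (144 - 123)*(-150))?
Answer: 1/72054 ≈ 1.3878e-5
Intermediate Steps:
1/(75204 + (144 - 123)*(-150)) = 1/(75204 + 21*(-150)) = 1/(75204 - 3150) = 1/72054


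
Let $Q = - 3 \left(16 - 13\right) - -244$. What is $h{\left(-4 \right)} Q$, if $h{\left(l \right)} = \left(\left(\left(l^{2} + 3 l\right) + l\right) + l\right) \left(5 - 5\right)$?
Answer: $0$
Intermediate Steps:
$h{\left(l \right)} = 0$ ($h{\left(l \right)} = \left(\left(l^{2} + 4 l\right) + l\right) 0 = \left(l^{2} + 5 l\right) 0 = 0$)
$Q = 235$ ($Q = \left(-3\right) 3 + 244 = -9 + 244 = 235$)
$h{\left(-4 \right)} Q = 0 \cdot 235 = 0$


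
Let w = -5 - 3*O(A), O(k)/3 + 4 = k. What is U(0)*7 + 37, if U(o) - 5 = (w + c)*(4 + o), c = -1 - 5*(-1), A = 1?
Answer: 800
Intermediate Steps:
O(k) = -12 + 3*k
c = 4 (c = -1 + 5 = 4)
w = 22 (w = -5 - 3*(-12 + 3*1) = -5 - 3*(-12 + 3) = -5 - 3*(-9) = -5 + 27 = 22)
U(o) = 109 + 26*o (U(o) = 5 + (22 + 4)*(4 + o) = 5 + 26*(4 + o) = 5 + (104 + 26*o) = 109 + 26*o)
U(0)*7 + 37 = (109 + 26*0)*7 + 37 = (109 + 0)*7 + 37 = 109*7 + 37 = 763 + 37 = 800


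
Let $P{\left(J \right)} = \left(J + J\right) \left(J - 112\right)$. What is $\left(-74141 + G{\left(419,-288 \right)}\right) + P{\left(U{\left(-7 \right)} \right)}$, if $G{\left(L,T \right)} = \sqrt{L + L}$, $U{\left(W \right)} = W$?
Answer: $-72475 + \sqrt{838} \approx -72446.0$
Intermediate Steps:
$P{\left(J \right)} = 2 J \left(-112 + J\right)$
$G{\left(L,T \right)} = \sqrt{2} \sqrt{L}$ ($G{\left(L,T \right)} = \sqrt{2 L} = \sqrt{2} \sqrt{L}$)
$\left(-74141 + G{\left(419,-288 \right)}\right) + P{\left(U{\left(-7 \right)} \right)} = \left(-74141 + \sqrt{2} \sqrt{419}\right) + 2 \left(-7\right) \left(-112 - 7\right) = \left(-74141 + \sqrt{838}\right) + 2 \left(-7\right) \left(-119\right) = \left(-74141 + \sqrt{838}\right) + 1666 = -72475 + \sqrt{838}$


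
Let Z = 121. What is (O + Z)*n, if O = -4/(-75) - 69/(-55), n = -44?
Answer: -403616/75 ≈ -5381.5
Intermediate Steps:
O = 1079/825 (O = -4*(-1/75) - 69*(-1/55) = 4/75 + 69/55 = 1079/825 ≈ 1.3079)
(O + Z)*n = (1079/825 + 121)*(-44) = (100904/825)*(-44) = -403616/75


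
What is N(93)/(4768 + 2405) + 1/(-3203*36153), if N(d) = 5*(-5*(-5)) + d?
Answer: 2804885521/92291053023 ≈ 0.030392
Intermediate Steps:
N(d) = 125 + d (N(d) = 5*25 + d = 125 + d)
N(93)/(4768 + 2405) + 1/(-3203*36153) = (125 + 93)/(4768 + 2405) + 1/(-3203*36153) = 218/7173 - 1/3203*1/36153 = 218*(1/7173) - 1/115798059 = 218/7173 - 1/115798059 = 2804885521/92291053023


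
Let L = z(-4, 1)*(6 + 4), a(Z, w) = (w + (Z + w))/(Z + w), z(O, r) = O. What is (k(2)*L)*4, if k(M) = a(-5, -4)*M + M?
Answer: -7040/9 ≈ -782.22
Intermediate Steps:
a(Z, w) = (Z + 2*w)/(Z + w)
k(M) = 22*M/9 (k(M) = ((-5 + 2*(-4))/(-5 - 4))*M + M = ((-5 - 8)/(-9))*M + M = (-⅑*(-13))*M + M = 13*M/9 + M = 22*M/9)
L = -40 (L = -4*(6 + 4) = -4*10 = -40)
(k(2)*L)*4 = (((22/9)*2)*(-40))*4 = ((44/9)*(-40))*4 = -1760/9*4 = -7040/9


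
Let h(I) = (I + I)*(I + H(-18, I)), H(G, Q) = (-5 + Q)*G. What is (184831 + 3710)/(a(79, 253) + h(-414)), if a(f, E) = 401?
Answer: -188541/5901583 ≈ -0.031948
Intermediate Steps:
H(G, Q) = G*(-5 + Q)
h(I) = 2*I*(90 - 17*I) (h(I) = (I + I)*(I - 18*(-5 + I)) = (2*I)*(I + (90 - 18*I)) = (2*I)*(90 - 17*I) = 2*I*(90 - 17*I))
(184831 + 3710)/(a(79, 253) + h(-414)) = (184831 + 3710)/(401 + 2*(-414)*(90 - 17*(-414))) = 188541/(401 + 2*(-414)*(90 + 7038)) = 188541/(401 + 2*(-414)*7128) = 188541/(401 - 5901984) = 188541/(-5901583) = 188541*(-1/5901583) = -188541/5901583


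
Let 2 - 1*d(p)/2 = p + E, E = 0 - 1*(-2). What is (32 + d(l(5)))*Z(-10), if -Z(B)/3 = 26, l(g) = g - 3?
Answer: -2184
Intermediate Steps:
l(g) = -3 + g
Z(B) = -78 (Z(B) = -3*26 = -78)
E = 2 (E = 0 + 2 = 2)
d(p) = -2*p (d(p) = 4 - 2*(p + 2) = 4 - 2*(2 + p) = 4 + (-4 - 2*p) = -2*p)
(32 + d(l(5)))*Z(-10) = (32 - 2*(-3 + 5))*(-78) = (32 - 2*2)*(-78) = (32 - 4)*(-78) = 28*(-78) = -2184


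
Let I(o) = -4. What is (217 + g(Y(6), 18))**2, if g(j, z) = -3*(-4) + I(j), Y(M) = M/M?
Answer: 50625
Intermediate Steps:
Y(M) = 1
g(j, z) = 8 (g(j, z) = -3*(-4) - 4 = 12 - 4 = 8)
(217 + g(Y(6), 18))**2 = (217 + 8)**2 = 225**2 = 50625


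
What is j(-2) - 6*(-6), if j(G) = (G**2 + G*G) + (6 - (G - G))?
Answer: 50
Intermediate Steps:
j(G) = 6 + 2*G**2 (j(G) = (G**2 + G**2) + (6 - 1*0) = 2*G**2 + (6 + 0) = 2*G**2 + 6 = 6 + 2*G**2)
j(-2) - 6*(-6) = (6 + 2*(-2)**2) - 6*(-6) = (6 + 2*4) + 36 = (6 + 8) + 36 = 14 + 36 = 50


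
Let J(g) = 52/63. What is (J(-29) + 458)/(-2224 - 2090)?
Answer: -14453/135891 ≈ -0.10636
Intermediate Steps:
J(g) = 52/63 (J(g) = 52*(1/63) = 52/63)
(J(-29) + 458)/(-2224 - 2090) = (52/63 + 458)/(-2224 - 2090) = (28906/63)/(-4314) = (28906/63)*(-1/4314) = -14453/135891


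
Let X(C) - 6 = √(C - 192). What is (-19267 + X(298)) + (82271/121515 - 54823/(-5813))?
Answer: -13598188854227/706366695 + √106 ≈ -19241.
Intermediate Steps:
X(C) = 6 + √(-192 + C) (X(C) = 6 + √(C - 192) = 6 + √(-192 + C))
(-19267 + X(298)) + (82271/121515 - 54823/(-5813)) = (-19267 + (6 + √(-192 + 298))) + (82271/121515 - 54823/(-5813)) = (-19267 + (6 + √106)) + (82271*(1/121515) - 54823*(-1/5813)) = (-19261 + √106) + (82271/121515 + 54823/5813) = (-19261 + √106) + 7140058168/706366695 = -13598188854227/706366695 + √106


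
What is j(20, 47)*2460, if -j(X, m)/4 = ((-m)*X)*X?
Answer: 184992000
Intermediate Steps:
j(X, m) = 4*m*X² (j(X, m) = -4*(-m)*X*X = -4*(-X*m)*X = -(-4)*m*X² = 4*m*X²)
j(20, 47)*2460 = (4*47*20²)*2460 = (4*47*400)*2460 = 75200*2460 = 184992000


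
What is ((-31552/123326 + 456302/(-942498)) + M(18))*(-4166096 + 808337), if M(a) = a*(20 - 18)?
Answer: -1146795214956581135/9686209029 ≈ -1.1839e+8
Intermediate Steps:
M(a) = 2*a (M(a) = a*2 = 2*a)
((-31552/123326 + 456302/(-942498)) + M(18))*(-4166096 + 808337) = ((-31552/123326 + 456302/(-942498)) + 2*18)*(-4166096 + 808337) = ((-31552*1/123326 + 456302*(-1/942498)) + 36)*(-3357759) = ((-15776/61663 - 228151/471249) + 36)*(-3357759) = (-21502899337/29058627087 + 36)*(-3357759) = (1024607675795/29058627087)*(-3357759) = -1146795214956581135/9686209029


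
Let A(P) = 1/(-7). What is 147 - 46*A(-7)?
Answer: 1075/7 ≈ 153.57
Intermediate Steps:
A(P) = -⅐
147 - 46*A(-7) = 147 - 46*(-⅐) = 147 + 46/7 = 1075/7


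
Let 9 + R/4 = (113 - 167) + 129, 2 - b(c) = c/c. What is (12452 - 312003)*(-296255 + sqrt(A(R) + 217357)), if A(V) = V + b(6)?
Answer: 88743481505 - 299551*sqrt(217622) ≈ 8.8604e+10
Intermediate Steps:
b(c) = 1 (b(c) = 2 - c/c = 2 - 1*1 = 2 - 1 = 1)
R = 264 (R = -36 + 4*((113 - 167) + 129) = -36 + 4*(-54 + 129) = -36 + 4*75 = -36 + 300 = 264)
A(V) = 1 + V (A(V) = V + 1 = 1 + V)
(12452 - 312003)*(-296255 + sqrt(A(R) + 217357)) = (12452 - 312003)*(-296255 + sqrt((1 + 264) + 217357)) = -299551*(-296255 + sqrt(265 + 217357)) = -299551*(-296255 + sqrt(217622)) = 88743481505 - 299551*sqrt(217622)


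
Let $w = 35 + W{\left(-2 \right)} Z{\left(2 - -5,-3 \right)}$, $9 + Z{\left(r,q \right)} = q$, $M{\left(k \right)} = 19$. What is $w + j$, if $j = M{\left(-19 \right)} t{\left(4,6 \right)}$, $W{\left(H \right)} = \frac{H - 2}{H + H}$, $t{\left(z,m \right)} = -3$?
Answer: $-34$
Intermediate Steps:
$W{\left(H \right)} = \frac{-2 + H}{2 H}$
$Z{\left(r,q \right)} = -9 + q$
$j = -57$ ($j = 19 \left(-3\right) = -57$)
$w = 23$ ($w = 35 + \frac{-2 - 2}{2 \left(-2\right)} \left(-9 - 3\right) = 35 + \frac{1}{2} \left(- \frac{1}{2}\right) \left(-4\right) \left(-12\right) = 35 + 1 \left(-12\right) = 35 - 12 = 23$)
$w + j = 23 - 57 = -34$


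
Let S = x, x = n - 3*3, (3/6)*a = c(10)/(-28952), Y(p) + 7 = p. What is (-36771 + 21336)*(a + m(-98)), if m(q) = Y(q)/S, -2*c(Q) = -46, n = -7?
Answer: -837686115/8272 ≈ -1.0127e+5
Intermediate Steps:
Y(p) = -7 + p
c(Q) = 23 (c(Q) = -½*(-46) = 23)
a = -23/14476 (a = 2*(23/(-28952)) = 2*(23*(-1/28952)) = 2*(-23/28952) = -23/14476 ≈ -0.0015888)
x = -16 (x = -7 - 3*3 = -7 - 9 = -16)
S = -16
m(q) = 7/16 - q/16 (m(q) = (-7 + q)/(-16) = (-7 + q)*(-1/16) = 7/16 - q/16)
(-36771 + 21336)*(a + m(-98)) = (-36771 + 21336)*(-23/14476 + (7/16 - 1/16*(-98))) = -15435*(-23/14476 + (7/16 + 49/8)) = -15435*(-23/14476 + 105/16) = -15435*379903/57904 = -837686115/8272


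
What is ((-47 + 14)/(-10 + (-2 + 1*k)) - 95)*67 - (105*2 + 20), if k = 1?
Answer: -6394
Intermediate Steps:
((-47 + 14)/(-10 + (-2 + 1*k)) - 95)*67 - (105*2 + 20) = ((-47 + 14)/(-10 + (-2 + 1*1)) - 95)*67 - (105*2 + 20) = (-33/(-10 + (-2 + 1)) - 95)*67 - (210 + 20) = (-33/(-10 - 1) - 95)*67 - 1*230 = (-33/(-11) - 95)*67 - 230 = (-33*(-1/11) - 95)*67 - 230 = (3 - 95)*67 - 230 = -92*67 - 230 = -6164 - 230 = -6394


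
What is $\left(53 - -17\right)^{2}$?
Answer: $4900$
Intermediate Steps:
$\left(53 - -17\right)^{2} = \left(53 + \left(-65 + 82\right)\right)^{2} = \left(53 + 17\right)^{2} = 70^{2} = 4900$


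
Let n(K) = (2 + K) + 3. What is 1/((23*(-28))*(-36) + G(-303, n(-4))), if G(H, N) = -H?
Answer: 1/23487 ≈ 4.2577e-5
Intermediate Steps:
n(K) = 5 + K
1/((23*(-28))*(-36) + G(-303, n(-4))) = 1/((23*(-28))*(-36) - 1*(-303)) = 1/(-644*(-36) + 303) = 1/(23184 + 303) = 1/23487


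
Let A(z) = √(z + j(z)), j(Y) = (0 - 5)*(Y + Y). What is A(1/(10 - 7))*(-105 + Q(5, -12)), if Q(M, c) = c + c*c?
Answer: 27*I*√3 ≈ 46.765*I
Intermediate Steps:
j(Y) = -10*Y
Q(M, c) = c + c²
A(z) = 3*√(-z) (A(z) = √(z - 10*z) = √(-9*z) = 3*√(-z))
A(1/(10 - 7))*(-105 + Q(5, -12)) = (3*√(-1/(10 - 7)))*(-105 - 12*(1 - 12)) = (3*√(-1/3))*(-105 - 12*(-11)) = (3*√(-1*⅓))*(-105 + 132) = (3*√(-⅓))*27 = (3*(I*√3/3))*27 = (I*√3)*27 = 27*I*√3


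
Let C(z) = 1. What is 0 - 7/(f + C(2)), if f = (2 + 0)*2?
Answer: -7/5 ≈ -1.4000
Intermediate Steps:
f = 4 (f = 2*2 = 4)
0 - 7/(f + C(2)) = 0 - 7/(4 + 1) = 0 - 7/5 = -7/5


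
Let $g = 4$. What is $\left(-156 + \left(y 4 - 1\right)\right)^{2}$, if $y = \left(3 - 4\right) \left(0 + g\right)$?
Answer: $29929$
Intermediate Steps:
$y = -4$ ($y = \left(3 - 4\right) \left(0 + 4\right) = \left(-1\right) 4 = -4$)
$\left(-156 + \left(y 4 - 1\right)\right)^{2} = \left(-156 - 17\right)^{2} = \left(-173\right)^{2} = 29929$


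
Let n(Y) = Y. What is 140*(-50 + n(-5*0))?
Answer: -7000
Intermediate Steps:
140*(-50 + n(-5*0)) = 140*(-50 - 5*0) = 140*(-50 + 0) = 140*(-50) = -7000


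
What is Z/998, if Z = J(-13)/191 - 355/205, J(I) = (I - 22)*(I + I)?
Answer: 23749/7815338 ≈ 0.0030388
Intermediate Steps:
J(I) = 2*I*(-22 + I) (J(I) = (-22 + I)*(2*I) = 2*I*(-22 + I))
Z = 23749/7831 (Z = (2*(-13)*(-22 - 13))/191 - 355/205 = (2*(-13)*(-35))*(1/191) - 355*1/205 = 910*(1/191) - 71/41 = 910/191 - 71/41 = 23749/7831 ≈ 3.0327)
Z/998 = (23749/7831)/998 = (23749/7831)*(1/998) = 23749/7815338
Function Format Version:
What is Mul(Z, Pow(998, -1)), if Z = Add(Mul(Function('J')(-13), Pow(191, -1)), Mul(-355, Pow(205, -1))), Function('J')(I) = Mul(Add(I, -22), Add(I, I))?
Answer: Rational(23749, 7815338) ≈ 0.0030388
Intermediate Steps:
Function('J')(I) = Mul(2, I, Add(-22, I)) (Function('J')(I) = Mul(Add(-22, I), Mul(2, I)) = Mul(2, I, Add(-22, I)))
Z = Rational(23749, 7831) (Z = Add(Mul(Mul(2, -13, Add(-22, -13)), Pow(191, -1)), Mul(-355, Pow(205, -1))) = Add(Mul(Mul(2, -13, -35), Rational(1, 191)), Mul(-355, Rational(1, 205))) = Add(Mul(910, Rational(1, 191)), Rational(-71, 41)) = Add(Rational(910, 191), Rational(-71, 41)) = Rational(23749, 7831) ≈ 3.0327)
Mul(Z, Pow(998, -1)) = Mul(Rational(23749, 7831), Pow(998, -1)) = Mul(Rational(23749, 7831), Rational(1, 998)) = Rational(23749, 7815338)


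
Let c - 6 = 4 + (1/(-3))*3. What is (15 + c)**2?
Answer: 576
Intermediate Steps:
c = 9 (c = 6 + (4 + (1/(-3))*3) = 6 + (4 - 1/3*1*3) = 6 + (4 - 1/3*3) = 6 + (4 - 1) = 6 + 3 = 9)
(15 + c)**2 = (15 + 9)**2 = 24**2 = 576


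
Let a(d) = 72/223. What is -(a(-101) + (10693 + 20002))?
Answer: -6845057/223 ≈ -30695.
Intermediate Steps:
a(d) = 72/223 (a(d) = 72*(1/223) = 72/223)
-(a(-101) + (10693 + 20002)) = -(72/223 + (10693 + 20002)) = -(72/223 + 30695) = -1*6845057/223 = -6845057/223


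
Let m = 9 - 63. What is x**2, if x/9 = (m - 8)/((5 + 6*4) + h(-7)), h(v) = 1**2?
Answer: 8649/25 ≈ 345.96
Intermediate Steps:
h(v) = 1
m = -54
x = -93/5 (x = 9*((-54 - 8)/((5 + 6*4) + 1)) = 9*(-62/((5 + 24) + 1)) = 9*(-62/(29 + 1)) = 9*(-62/30) = 9*(-62*1/30) = 9*(-31/15) = -93/5 ≈ -18.600)
x**2 = (-93/5)**2 = 8649/25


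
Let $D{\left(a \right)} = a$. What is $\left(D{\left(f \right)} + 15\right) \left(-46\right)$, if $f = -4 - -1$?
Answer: $-552$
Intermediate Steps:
$f = -3$ ($f = -4 + 1 = -3$)
$\left(D{\left(f \right)} + 15\right) \left(-46\right) = \left(-3 + 15\right) \left(-46\right) = 12 \left(-46\right) = -552$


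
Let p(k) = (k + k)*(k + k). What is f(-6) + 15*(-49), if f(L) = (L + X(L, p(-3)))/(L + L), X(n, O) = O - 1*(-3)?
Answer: -2951/4 ≈ -737.75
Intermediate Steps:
p(k) = 4*k² (p(k) = (2*k)*(2*k) = 4*k²)
X(n, O) = 3 + O (X(n, O) = O + 3 = 3 + O)
f(L) = (39 + L)/(2*L) (f(L) = (L + (3 + 4*(-3)²))/(L + L) = (L + (3 + 4*9))/((2*L)) = (L + (3 + 36))*(1/(2*L)) = (L + 39)*(1/(2*L)) = (39 + L)*(1/(2*L)) = (39 + L)/(2*L))
f(-6) + 15*(-49) = (½)*(39 - 6)/(-6) + 15*(-49) = (½)*(-⅙)*33 - 735 = -11/4 - 735 = -2951/4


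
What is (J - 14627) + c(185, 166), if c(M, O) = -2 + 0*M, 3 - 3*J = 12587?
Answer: -56471/3 ≈ -18824.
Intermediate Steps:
J = -12584/3 (J = 1 - ⅓*12587 = 1 - 12587/3 = -12584/3 ≈ -4194.7)
c(M, O) = -2 (c(M, O) = -2 + 0 = -2)
(J - 14627) + c(185, 166) = (-12584/3 - 14627) - 2 = -56465/3 - 2 = -56471/3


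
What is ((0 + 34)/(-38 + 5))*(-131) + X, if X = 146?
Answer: 9272/33 ≈ 280.97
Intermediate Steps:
((0 + 34)/(-38 + 5))*(-131) + X = ((0 + 34)/(-38 + 5))*(-131) + 146 = (34/(-33))*(-131) + 146 = (34*(-1/33))*(-131) + 146 = -34/33*(-131) + 146 = 4454/33 + 146 = 9272/33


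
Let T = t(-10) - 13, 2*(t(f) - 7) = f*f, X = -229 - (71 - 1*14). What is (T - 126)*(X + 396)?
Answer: -9020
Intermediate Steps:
X = -286 (X = -229 - (71 - 14) = -229 - 1*57 = -229 - 57 = -286)
t(f) = 7 + f²/2 (t(f) = 7 + (f*f)/2 = 7 + f²/2)
T = 44 (T = (7 + (½)*(-10)²) - 13 = (7 + (½)*100) - 13 = (7 + 50) - 13 = 57 - 13 = 44)
(T - 126)*(X + 396) = (44 - 126)*(-286 + 396) = -82*110 = -9020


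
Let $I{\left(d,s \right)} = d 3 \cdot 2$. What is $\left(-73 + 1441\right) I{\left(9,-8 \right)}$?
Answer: $73872$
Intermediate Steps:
$I{\left(d,s \right)} = 6 d$ ($I{\left(d,s \right)} = 3 d 2 = 6 d$)
$\left(-73 + 1441\right) I{\left(9,-8 \right)} = \left(-73 + 1441\right) 6 \cdot 9 = 1368 \cdot 54 = 73872$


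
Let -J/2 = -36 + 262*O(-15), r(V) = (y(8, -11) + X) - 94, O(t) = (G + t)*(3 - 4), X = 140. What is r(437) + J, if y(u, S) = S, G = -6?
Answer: -10897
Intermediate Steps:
O(t) = 6 - t (O(t) = (-6 + t)*(3 - 4) = (-6 + t)*(-1) = 6 - t)
r(V) = 35 (r(V) = (-11 + 140) - 94 = 129 - 94 = 35)
J = -10932 (J = -2*(-36 + 262*(6 - 1*(-15))) = -2*(-36 + 262*(6 + 15)) = -2*(-36 + 262*21) = -2*(-36 + 5502) = -2*5466 = -10932)
r(437) + J = 35 - 10932 = -10897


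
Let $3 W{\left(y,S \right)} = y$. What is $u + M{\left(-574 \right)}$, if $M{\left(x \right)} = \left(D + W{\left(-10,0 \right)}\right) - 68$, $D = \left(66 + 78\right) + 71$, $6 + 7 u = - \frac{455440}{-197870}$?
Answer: $\frac{8496835}{59361} \approx 143.14$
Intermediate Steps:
$u = - \frac{10454}{19787}$ ($u = - \frac{6}{7} + \frac{\left(-455440\right) \frac{1}{-197870}}{7} = - \frac{6}{7} + \frac{\left(-455440\right) \left(- \frac{1}{197870}\right)}{7} = - \frac{6}{7} + \frac{1}{7} \cdot \frac{45544}{19787} = - \frac{6}{7} + \frac{45544}{138509} = - \frac{10454}{19787} \approx -0.52833$)
$W{\left(y,S \right)} = \frac{y}{3}$
$D = 215$ ($D = 144 + 71 = 215$)
$M{\left(x \right)} = \frac{431}{3}$ ($M{\left(x \right)} = \left(215 + \frac{1}{3} \left(-10\right)\right) - 68 = \left(215 - \frac{10}{3}\right) - 68 = \frac{635}{3} - 68 = \frac{431}{3}$)
$u + M{\left(-574 \right)} = - \frac{10454}{19787} + \frac{431}{3} = \frac{8496835}{59361}$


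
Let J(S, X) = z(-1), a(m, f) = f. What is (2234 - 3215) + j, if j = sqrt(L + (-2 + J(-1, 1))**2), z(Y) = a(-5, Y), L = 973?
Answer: -981 + sqrt(982) ≈ -949.66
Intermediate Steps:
z(Y) = Y
J(S, X) = -1
j = sqrt(982) (j = sqrt(973 + (-2 - 1)**2) = sqrt(973 + (-3)**2) = sqrt(973 + 9) = sqrt(982) ≈ 31.337)
(2234 - 3215) + j = (2234 - 3215) + sqrt(982) = -981 + sqrt(982)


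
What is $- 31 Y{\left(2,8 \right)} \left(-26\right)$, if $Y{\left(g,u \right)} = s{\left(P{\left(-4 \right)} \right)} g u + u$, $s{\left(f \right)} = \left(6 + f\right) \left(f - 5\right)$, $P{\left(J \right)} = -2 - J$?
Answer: $-303056$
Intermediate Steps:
$s{\left(f \right)} = \left(-5 + f\right) \left(6 + f\right)$ ($s{\left(f \right)} = \left(6 + f\right) \left(-5 + f\right) = \left(-5 + f\right) \left(6 + f\right)$)
$Y{\left(g,u \right)} = u - 24 g u$ ($Y{\left(g,u \right)} = \left(-30 - -2 + \left(-2 - -4\right)^{2}\right) g u + u = \left(-30 + \left(-2 + 4\right) + \left(-2 + 4\right)^{2}\right) g u + u = \left(-30 + 2 + 2^{2}\right) g u + u = \left(-30 + 2 + 4\right) g u + u = - 24 g u + u = u - 24 g u$)
$- 31 Y{\left(2,8 \right)} \left(-26\right) = - 31 \cdot 8 \left(1 - 48\right) \left(-26\right) = - 31 \cdot 8 \left(-47\right) \left(-26\right) = \left(-31\right) \left(-376\right) \left(-26\right) = 11656 \left(-26\right) = -303056$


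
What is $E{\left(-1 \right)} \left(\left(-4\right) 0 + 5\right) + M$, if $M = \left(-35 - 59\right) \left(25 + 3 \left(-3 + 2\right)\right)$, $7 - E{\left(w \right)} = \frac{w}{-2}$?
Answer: $- \frac{4071}{2} \approx -2035.5$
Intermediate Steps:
$E{\left(w \right)} = 7 + \frac{w}{2}$ ($E{\left(w \right)} = 7 - \frac{w}{-2} = 7 - w \left(- \frac{1}{2}\right) = 7 - - \frac{w}{2} = 7 + \frac{w}{2}$)
$M = -2068$ ($M = - 94 \left(25 + 3 \left(-1\right)\right) = - 94 \left(25 - 3\right) = \left(-94\right) 22 = -2068$)
$E{\left(-1 \right)} \left(\left(-4\right) 0 + 5\right) + M = \left(7 + \frac{1}{2} \left(-1\right)\right) \left(\left(-4\right) 0 + 5\right) - 2068 = \left(7 - \frac{1}{2}\right) \left(0 + 5\right) - 2068 = \frac{13}{2} \cdot 5 - 2068 = \frac{65}{2} - 2068 = - \frac{4071}{2}$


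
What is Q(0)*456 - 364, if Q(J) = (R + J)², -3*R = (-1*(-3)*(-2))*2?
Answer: 6932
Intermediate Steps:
R = 4 (R = --1*(-3)*(-2)*2/3 = -3*(-2)*2/3 = -(-2)*2 = -⅓*(-12) = 4)
Q(J) = (4 + J)²
Q(0)*456 - 364 = (4 + 0)²*456 - 364 = 4²*456 - 364 = 16*456 - 364 = 7296 - 364 = 6932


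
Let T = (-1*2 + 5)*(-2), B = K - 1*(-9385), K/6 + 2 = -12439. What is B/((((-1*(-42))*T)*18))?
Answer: 9323/648 ≈ 14.387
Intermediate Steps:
K = -74646 (K = -12 + 6*(-12439) = -12 - 74634 = -74646)
B = -65261 (B = -74646 - 1*(-9385) = -74646 + 9385 = -65261)
T = -6 (T = (-2 + 5)*(-2) = 3*(-2) = -6)
B/((((-1*(-42))*T)*18)) = -65261/((-1*(-42)*(-6))*18) = -65261/((42*(-6))*18) = -65261/((-252*18)) = -65261/(-4536) = -65261*(-1/4536) = 9323/648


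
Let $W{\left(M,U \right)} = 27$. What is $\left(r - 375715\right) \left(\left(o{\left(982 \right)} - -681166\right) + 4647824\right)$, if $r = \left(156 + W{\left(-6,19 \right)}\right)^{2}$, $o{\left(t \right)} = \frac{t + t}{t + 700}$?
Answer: $- \frac{1533747957659272}{841} \approx -1.8237 \cdot 10^{12}$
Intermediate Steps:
$o{\left(t \right)} = \frac{2 t}{700 + t}$
$r = 33489$ ($r = \left(156 + 27\right)^{2} = 183^{2} = 33489$)
$\left(r - 375715\right) \left(\left(o{\left(982 \right)} - -681166\right) + 4647824\right) = \left(33489 - 375715\right) \left(\left(2 \cdot 982 \frac{1}{700 + 982} - -681166\right) + 4647824\right) = - 342226 \left(\left(2 \cdot 982 \cdot \frac{1}{1682} + 681166\right) + 4647824\right) = - 342226 \left(\left(\frac{982}{841} + 681166\right) + 4647824\right) = - 342226 \left(\frac{572861588}{841} + 4647824\right) = \left(-342226\right) \frac{4481681572}{841} = - \frac{1533747957659272}{841}$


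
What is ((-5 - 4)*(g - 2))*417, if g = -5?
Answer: 26271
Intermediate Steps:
((-5 - 4)*(g - 2))*417 = ((-5 - 4)*(-5 - 2))*417 = -9*(-7)*417 = 63*417 = 26271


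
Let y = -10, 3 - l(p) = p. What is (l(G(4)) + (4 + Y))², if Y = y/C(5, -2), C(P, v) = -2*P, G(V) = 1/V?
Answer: 961/16 ≈ 60.063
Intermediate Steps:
l(p) = 3 - p
Y = 1 (Y = -10/((-2*5)) = -10/(-10) = -10*(-⅒) = 1)
(l(G(4)) + (4 + Y))² = ((3 - 1/4) + (4 + 1))² = ((3 - 1*¼) + 5)² = ((3 - ¼) + 5)² = (11/4 + 5)² = (31/4)² = 961/16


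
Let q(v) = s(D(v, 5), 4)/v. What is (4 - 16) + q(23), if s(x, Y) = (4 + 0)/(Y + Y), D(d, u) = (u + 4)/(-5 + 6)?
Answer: -551/46 ≈ -11.978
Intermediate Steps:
D(d, u) = 4 + u (D(d, u) = (4 + u)/1 = (4 + u)*1 = 4 + u)
s(x, Y) = 2/Y (s(x, Y) = 4/((2*Y)) = 4*(1/(2*Y)) = 2/Y)
q(v) = 1/(2*v) (q(v) = (2/4)/v = (2*(¼))/v = 1/(2*v))
(4 - 16) + q(23) = (4 - 16) + (½)/23 = -12 + (½)*(1/23) = -12 + 1/46 = -551/46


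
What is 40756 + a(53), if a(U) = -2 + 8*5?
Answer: 40794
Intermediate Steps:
a(U) = 38 (a(U) = -2 + 40 = 38)
40756 + a(53) = 40756 + 38 = 40794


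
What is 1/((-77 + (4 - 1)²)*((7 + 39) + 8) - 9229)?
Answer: -1/12901 ≈ -7.7513e-5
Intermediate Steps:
1/((-77 + (4 - 1)²)*((7 + 39) + 8) - 9229) = 1/((-77 + 3²)*(46 + 8) - 9229) = 1/((-77 + 9)*54 - 9229) = 1/(-68*54 - 9229) = 1/(-3672 - 9229) = 1/(-12901) = -1/12901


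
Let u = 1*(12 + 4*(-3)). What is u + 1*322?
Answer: 322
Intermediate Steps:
u = 0 (u = 1*(12 - 12) = 1*0 = 0)
u + 1*322 = 0 + 1*322 = 0 + 322 = 322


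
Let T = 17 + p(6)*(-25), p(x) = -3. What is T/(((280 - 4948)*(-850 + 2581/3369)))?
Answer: 25829/1112955841 ≈ 2.3208e-5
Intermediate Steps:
T = 92 (T = 17 - 3*(-25) = 17 + 75 = 92)
T/(((280 - 4948)*(-850 + 2581/3369))) = 92/(((280 - 4948)*(-850 + 2581/3369))) = 92/((-4668*(-850 + 2581*(1/3369)))) = 92/((-4668*(-850 + 2581/3369))) = 92/((-4668*(-2861069/3369))) = 92/(4451823364/1123) = 92*(1123/4451823364) = 25829/1112955841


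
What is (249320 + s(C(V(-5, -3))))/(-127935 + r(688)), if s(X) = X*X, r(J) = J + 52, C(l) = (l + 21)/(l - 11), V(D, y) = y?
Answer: -12216761/6232555 ≈ -1.9602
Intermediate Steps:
C(l) = (21 + l)/(-11 + l)
r(J) = 52 + J
s(X) = X²
(249320 + s(C(V(-5, -3))))/(-127935 + r(688)) = (249320 + ((21 - 3)/(-11 - 3))²)/(-127935 + (52 + 688)) = (249320 + (18/(-14))²)/(-127935 + 740) = (249320 + (-1/14*18)²)/(-127195) = (249320 + (-9/7)²)*(-1/127195) = (249320 + 81/49)*(-1/127195) = (12216761/49)*(-1/127195) = -12216761/6232555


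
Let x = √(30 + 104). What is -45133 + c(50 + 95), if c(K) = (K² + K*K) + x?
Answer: -3083 + √134 ≈ -3071.4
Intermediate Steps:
x = √134 ≈ 11.576
c(K) = √134 + 2*K² (c(K) = (K² + K*K) + √134 = (K² + K²) + √134 = 2*K² + √134 = √134 + 2*K²)
-45133 + c(50 + 95) = -45133 + (√134 + 2*(50 + 95)²) = -45133 + (√134 + 2*145²) = -45133 + (√134 + 2*21025) = -45133 + (√134 + 42050) = -45133 + (42050 + √134) = -3083 + √134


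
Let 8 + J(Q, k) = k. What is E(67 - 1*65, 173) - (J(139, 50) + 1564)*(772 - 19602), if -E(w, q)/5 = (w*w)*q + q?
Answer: 30236655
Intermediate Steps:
J(Q, k) = -8 + k
E(w, q) = -5*q - 5*q*w² (E(w, q) = -5*((w*w)*q + q) = -5*(w²*q + q) = -5*(q*w² + q) = -5*(q + q*w²) = -5*q - 5*q*w²)
E(67 - 1*65, 173) - (J(139, 50) + 1564)*(772 - 19602) = -5*173*(1 + (67 - 1*65)²) - ((-8 + 50) + 1564)*(772 - 19602) = -5*173*(1 + (67 - 65)²) - (42 + 1564)*(-18830) = -5*173*(1 + 2²) - 1606*(-18830) = -5*173*(1 + 4) - 1*(-30240980) = -5*173*5 + 30240980 = -4325 + 30240980 = 30236655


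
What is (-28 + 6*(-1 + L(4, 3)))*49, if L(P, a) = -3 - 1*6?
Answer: -4312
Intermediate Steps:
L(P, a) = -9 (L(P, a) = -3 - 6 = -9)
(-28 + 6*(-1 + L(4, 3)))*49 = (-28 + 6*(-1 - 9))*49 = (-28 + 6*(-10))*49 = (-28 - 60)*49 = -88*49 = -4312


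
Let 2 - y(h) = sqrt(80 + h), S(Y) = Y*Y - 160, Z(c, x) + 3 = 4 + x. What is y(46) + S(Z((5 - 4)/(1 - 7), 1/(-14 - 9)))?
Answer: -83098/529 - 3*sqrt(14) ≈ -168.31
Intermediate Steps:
Z(c, x) = 1 + x (Z(c, x) = -3 + (4 + x) = 1 + x)
S(Y) = -160 + Y**2 (S(Y) = Y**2 - 160 = -160 + Y**2)
y(h) = 2 - sqrt(80 + h)
y(46) + S(Z((5 - 4)/(1 - 7), 1/(-14 - 9))) = (2 - sqrt(80 + 46)) + (-160 + (1 + 1/(-14 - 9))**2) = (2 - sqrt(126)) + (-160 + (1 + 1/(-23))**2) = (2 - 3*sqrt(14)) + (-160 + (1 - 1/23)**2) = (2 - 3*sqrt(14)) + (-160 + (22/23)**2) = (2 - 3*sqrt(14)) + (-160 + 484/529) = (2 - 3*sqrt(14)) - 84156/529 = -83098/529 - 3*sqrt(14)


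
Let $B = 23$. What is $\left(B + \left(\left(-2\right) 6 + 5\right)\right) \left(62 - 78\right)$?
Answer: $-256$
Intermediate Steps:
$\left(B + \left(\left(-2\right) 6 + 5\right)\right) \left(62 - 78\right) = \left(23 + \left(\left(-2\right) 6 + 5\right)\right) \left(62 - 78\right) = \left(23 + \left(-12 + 5\right)\right) \left(-16\right) = \left(23 - 7\right) \left(-16\right) = 16 \left(-16\right) = -256$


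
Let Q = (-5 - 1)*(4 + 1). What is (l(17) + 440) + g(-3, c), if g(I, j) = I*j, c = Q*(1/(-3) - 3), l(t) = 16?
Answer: 156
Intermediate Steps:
Q = -30 (Q = -6*5 = -30)
c = 100 (c = -30*(1/(-3) - 3) = -30*(1*(-⅓) - 3) = -30*(-⅓ - 3) = -30*(-10/3) = 100)
(l(17) + 440) + g(-3, c) = (16 + 440) - 3*100 = 456 - 300 = 156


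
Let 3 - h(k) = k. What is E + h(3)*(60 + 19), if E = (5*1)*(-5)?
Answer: -25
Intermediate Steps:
h(k) = 3 - k
E = -25 (E = 5*(-5) = -25)
E + h(3)*(60 + 19) = -25 + (3 - 1*3)*(60 + 19) = -25 + (3 - 3)*79 = -25 + 0*79 = -25 + 0 = -25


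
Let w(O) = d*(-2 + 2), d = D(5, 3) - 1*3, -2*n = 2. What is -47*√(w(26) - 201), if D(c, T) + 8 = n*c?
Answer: -47*I*√201 ≈ -666.34*I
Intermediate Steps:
n = -1 (n = -½*2 = -1)
D(c, T) = -8 - c
d = -16 (d = (-8 - 1*5) - 1*3 = (-8 - 5) - 3 = -13 - 3 = -16)
w(O) = 0 (w(O) = -16*(-2 + 2) = -16*0 = 0)
-47*√(w(26) - 201) = -47*√(0 - 201) = -47*I*√201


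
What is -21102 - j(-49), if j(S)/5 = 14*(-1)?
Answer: -21032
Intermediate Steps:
j(S) = -70 (j(S) = 5*(14*(-1)) = 5*(-14) = -70)
-21102 - j(-49) = -21102 - 1*(-70) = -21102 + 70 = -21032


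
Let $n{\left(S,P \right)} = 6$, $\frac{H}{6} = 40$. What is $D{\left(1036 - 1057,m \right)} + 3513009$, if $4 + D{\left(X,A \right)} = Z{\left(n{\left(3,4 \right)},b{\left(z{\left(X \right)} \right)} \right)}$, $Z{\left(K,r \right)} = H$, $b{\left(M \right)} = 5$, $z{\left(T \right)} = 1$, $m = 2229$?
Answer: $3513245$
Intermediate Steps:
$H = 240$ ($H = 6 \cdot 40 = 240$)
$Z{\left(K,r \right)} = 240$
$D{\left(X,A \right)} = 236$ ($D{\left(X,A \right)} = -4 + 240 = 236$)
$D{\left(1036 - 1057,m \right)} + 3513009 = 236 + 3513009 = 3513245$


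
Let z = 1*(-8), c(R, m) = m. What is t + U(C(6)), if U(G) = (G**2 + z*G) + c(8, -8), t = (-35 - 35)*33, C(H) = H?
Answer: -2330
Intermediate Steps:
t = -2310 (t = -70*33 = -2310)
z = -8
U(G) = -8 + G**2 - 8*G (U(G) = (G**2 - 8*G) - 8 = -8 + G**2 - 8*G)
t + U(C(6)) = -2310 + (-8 + 6**2 - 8*6) = -2310 + (-8 + 36 - 48) = -2310 - 20 = -2330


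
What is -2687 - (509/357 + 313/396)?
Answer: -126726623/47124 ≈ -2689.2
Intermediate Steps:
-2687 - (509/357 + 313/396) = -2687 - 1*104435/47124 = -2687 - 104435/47124 = -126726623/47124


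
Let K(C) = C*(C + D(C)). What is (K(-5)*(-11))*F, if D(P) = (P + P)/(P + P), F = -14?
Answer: 3080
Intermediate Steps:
D(P) = 1 (D(P) = (2*P)/((2*P)) = (2*P)*(1/(2*P)) = 1)
K(C) = C*(1 + C) (K(C) = C*(C + 1) = C*(1 + C))
(K(-5)*(-11))*F = (-5*(1 - 5)*(-11))*(-14) = (-5*(-4)*(-11))*(-14) = (20*(-11))*(-14) = -220*(-14) = 3080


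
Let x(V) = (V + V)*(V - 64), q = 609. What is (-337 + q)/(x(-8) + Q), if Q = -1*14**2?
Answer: 68/239 ≈ 0.28452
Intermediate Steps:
x(V) = 2*V*(-64 + V) (x(V) = (2*V)*(-64 + V) = 2*V*(-64 + V))
Q = -196 (Q = -1*196 = -196)
(-337 + q)/(x(-8) + Q) = (-337 + 609)/(2*(-8)*(-64 - 8) - 196) = 272/(2*(-8)*(-72) - 196) = 272/(1152 - 196) = 272/956 = 272*(1/956) = 68/239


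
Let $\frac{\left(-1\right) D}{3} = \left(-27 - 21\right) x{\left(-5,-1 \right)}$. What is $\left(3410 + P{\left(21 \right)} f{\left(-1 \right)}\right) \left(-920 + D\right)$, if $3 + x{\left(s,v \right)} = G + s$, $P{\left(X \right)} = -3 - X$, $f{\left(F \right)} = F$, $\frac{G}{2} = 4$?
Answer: $-3159280$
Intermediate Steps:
$G = 8$ ($G = 2 \cdot 4 = 8$)
$x{\left(s,v \right)} = 5 + s$ ($x{\left(s,v \right)} = -3 + \left(8 + s\right) = 5 + s$)
$D = 0$ ($D = - 3 \left(-27 - 21\right) \left(5 - 5\right) = - 3 \left(\left(-48\right) 0\right) = \left(-3\right) 0 = 0$)
$\left(3410 + P{\left(21 \right)} f{\left(-1 \right)}\right) \left(-920 + D\right) = \left(3410 + \left(-3 - 21\right) \left(-1\right)\right) \left(-920 + 0\right) = \left(3410 + \left(-3 - 21\right) \left(-1\right)\right) \left(-920\right) = \left(3410 - -24\right) \left(-920\right) = \left(3410 + 24\right) \left(-920\right) = 3434 \left(-920\right) = -3159280$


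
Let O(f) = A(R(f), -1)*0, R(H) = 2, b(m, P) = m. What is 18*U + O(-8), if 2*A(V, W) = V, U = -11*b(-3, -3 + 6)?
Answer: 594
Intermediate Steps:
U = 33 (U = -11*(-3) = 33)
A(V, W) = V/2
O(f) = 0 (O(f) = ((½)*2)*0 = 1*0 = 0)
18*U + O(-8) = 18*33 + 0 = 594 + 0 = 594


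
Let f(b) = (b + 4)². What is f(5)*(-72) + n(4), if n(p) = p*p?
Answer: -5816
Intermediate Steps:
f(b) = (4 + b)²
n(p) = p²
f(5)*(-72) + n(4) = (4 + 5)²*(-72) + 4² = 9²*(-72) + 16 = 81*(-72) + 16 = -5832 + 16 = -5816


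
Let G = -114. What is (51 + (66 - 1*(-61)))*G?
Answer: -20292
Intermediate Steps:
(51 + (66 - 1*(-61)))*G = (51 + (66 - 1*(-61)))*(-114) = (51 + (66 + 61))*(-114) = (51 + 127)*(-114) = 178*(-114) = -20292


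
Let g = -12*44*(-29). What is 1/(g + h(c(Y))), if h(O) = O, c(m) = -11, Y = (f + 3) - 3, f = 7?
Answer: 1/15301 ≈ 6.5355e-5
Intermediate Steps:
Y = 7 (Y = (7 + 3) - 3 = 10 - 3 = 7)
g = 15312 (g = -528*(-29) = 15312)
1/(g + h(c(Y))) = 1/(15312 - 11) = 1/15301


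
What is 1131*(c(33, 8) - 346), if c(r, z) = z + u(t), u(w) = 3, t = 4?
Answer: -378885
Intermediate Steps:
c(r, z) = 3 + z (c(r, z) = z + 3 = 3 + z)
1131*(c(33, 8) - 346) = 1131*((3 + 8) - 346) = 1131*(11 - 346) = 1131*(-335) = -378885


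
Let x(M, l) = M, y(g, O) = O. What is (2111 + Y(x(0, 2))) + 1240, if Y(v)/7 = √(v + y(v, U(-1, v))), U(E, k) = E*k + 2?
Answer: 3351 + 7*√2 ≈ 3360.9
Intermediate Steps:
U(E, k) = 2 + E*k
Y(v) = 7*√2 (Y(v) = 7*√(v + (2 - v)) = 7*√2)
(2111 + Y(x(0, 2))) + 1240 = (2111 + 7*√2) + 1240 = 3351 + 7*√2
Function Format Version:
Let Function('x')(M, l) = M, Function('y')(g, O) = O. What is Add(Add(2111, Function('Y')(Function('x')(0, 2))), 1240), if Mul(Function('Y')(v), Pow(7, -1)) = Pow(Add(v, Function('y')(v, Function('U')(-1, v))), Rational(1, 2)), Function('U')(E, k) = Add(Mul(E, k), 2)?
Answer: Add(3351, Mul(7, Pow(2, Rational(1, 2)))) ≈ 3360.9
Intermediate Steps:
Function('U')(E, k) = Add(2, Mul(E, k))
Function('Y')(v) = Mul(7, Pow(2, Rational(1, 2))) (Function('Y')(v) = Mul(7, Pow(Add(v, Add(2, Mul(-1, v))), Rational(1, 2))) = Mul(7, Pow(2, Rational(1, 2))))
Add(Add(2111, Function('Y')(Function('x')(0, 2))), 1240) = Add(Add(2111, Mul(7, Pow(2, Rational(1, 2)))), 1240) = Add(3351, Mul(7, Pow(2, Rational(1, 2))))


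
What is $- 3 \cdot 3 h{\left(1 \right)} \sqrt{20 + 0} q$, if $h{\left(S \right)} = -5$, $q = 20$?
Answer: $1800 \sqrt{5} \approx 4024.9$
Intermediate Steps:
$- 3 \cdot 3 h{\left(1 \right)} \sqrt{20 + 0} q = - 3 \cdot 3 \left(-5\right) \sqrt{20 + 0} \cdot 20 = - 9 \left(-5\right) \sqrt{20} \cdot 20 = \left(-1\right) \left(-45\right) 2 \sqrt{5} \cdot 20 = 45 \cdot 2 \sqrt{5} \cdot 20 = 90 \sqrt{5} \cdot 20 = 1800 \sqrt{5}$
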